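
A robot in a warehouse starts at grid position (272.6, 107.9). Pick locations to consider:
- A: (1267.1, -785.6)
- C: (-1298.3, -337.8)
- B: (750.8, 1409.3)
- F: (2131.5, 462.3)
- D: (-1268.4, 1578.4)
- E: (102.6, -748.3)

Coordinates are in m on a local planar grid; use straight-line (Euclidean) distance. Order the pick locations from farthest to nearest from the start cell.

Computing each straight-line distance from (272.6, 107.9):
D (-1268.4, 1578.4): 2130.0 m
F (2131.5, 462.3): 1892.4 m
C (-1298.3, -337.8): 1632.9 m
B (750.8, 1409.3): 1386.5 m
A (1267.1, -785.6): 1336.9 m
E (102.6, -748.3): 872.9 m

D, F, C, B, A, E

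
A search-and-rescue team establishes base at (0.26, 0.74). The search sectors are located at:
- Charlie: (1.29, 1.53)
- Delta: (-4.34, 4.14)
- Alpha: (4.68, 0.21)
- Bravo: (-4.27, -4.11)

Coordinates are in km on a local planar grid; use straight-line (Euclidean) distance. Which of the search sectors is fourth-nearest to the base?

Distance to each, sorted:
Charlie: 1.3 km
Alpha: 4.5 km
Delta: 5.7 km
Bravo: 6.6 km
The fourth-nearest is Bravo at 6.6 km.

Bravo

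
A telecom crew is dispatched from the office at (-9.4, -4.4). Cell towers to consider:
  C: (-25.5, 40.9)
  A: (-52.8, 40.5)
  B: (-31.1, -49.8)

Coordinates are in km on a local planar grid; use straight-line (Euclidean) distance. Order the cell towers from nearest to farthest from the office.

Distances from the office:
C (-25.5, 40.9): 48.1 km
B (-31.1, -49.8): 50.3 km
A (-52.8, 40.5): 62.4 km

C, B, A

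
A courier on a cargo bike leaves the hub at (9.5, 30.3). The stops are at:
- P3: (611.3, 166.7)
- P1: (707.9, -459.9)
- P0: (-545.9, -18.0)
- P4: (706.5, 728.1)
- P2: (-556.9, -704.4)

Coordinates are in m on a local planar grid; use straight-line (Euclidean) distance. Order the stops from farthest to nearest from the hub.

Computing each straight-line distance from (9.5, 30.3):
P4 (706.5, 728.1): 986.3 m
P2 (-556.9, -704.4): 927.7 m
P1 (707.9, -459.9): 853.3 m
P3 (611.3, 166.7): 617.1 m
P0 (-545.9, -18.0): 557.5 m

P4, P2, P1, P3, P0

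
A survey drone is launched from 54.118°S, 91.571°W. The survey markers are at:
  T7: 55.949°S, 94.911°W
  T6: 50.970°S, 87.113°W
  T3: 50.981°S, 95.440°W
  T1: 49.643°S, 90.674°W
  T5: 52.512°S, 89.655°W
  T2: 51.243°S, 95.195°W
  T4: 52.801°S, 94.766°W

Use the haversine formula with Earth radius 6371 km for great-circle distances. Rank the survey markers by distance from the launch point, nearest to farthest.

T5, T4, T7, T2, T3, T6, T1

Distance from the launch point at 54.118°S, 91.571°W to each:
T5 52.512°S, 89.655°W: 219.3 km
T4 52.801°S, 94.766°W: 257.2 km
T7 55.949°S, 94.911°W: 294.5 km
T2 51.243°S, 95.195°W: 402.2 km
T3 50.981°S, 95.440°W: 435.9 km
T6 50.970°S, 87.113°W: 461.8 km
T1 49.643°S, 90.674°W: 501.4 km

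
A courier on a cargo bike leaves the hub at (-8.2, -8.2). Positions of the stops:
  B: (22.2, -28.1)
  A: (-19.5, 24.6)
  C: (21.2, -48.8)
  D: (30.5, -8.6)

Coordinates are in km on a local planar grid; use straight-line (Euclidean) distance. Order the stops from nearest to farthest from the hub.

Distance from the hub at (-8.2, -8.2) to each:
A (-19.5, 24.6): 34.7 km
B (22.2, -28.1): 36.3 km
D (30.5, -8.6): 38.7 km
C (21.2, -48.8): 50.1 km

A, B, D, C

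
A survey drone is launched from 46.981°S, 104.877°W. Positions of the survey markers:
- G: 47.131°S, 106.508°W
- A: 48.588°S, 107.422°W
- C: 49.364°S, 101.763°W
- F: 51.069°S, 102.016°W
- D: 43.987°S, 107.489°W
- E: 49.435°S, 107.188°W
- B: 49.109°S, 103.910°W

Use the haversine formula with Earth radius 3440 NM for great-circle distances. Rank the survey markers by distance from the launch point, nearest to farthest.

Computing each great-circle distance from 46.981°S, 104.877°W:
G 47.131°S, 106.508°W: 67.3 NM
B 49.109°S, 103.910°W: 133.5 NM
A 48.588°S, 107.422°W: 140.9 NM
E 49.435°S, 107.188°W: 173.9 NM
C 49.364°S, 101.763°W: 189.7 NM
D 43.987°S, 107.489°W: 210.7 NM
F 51.069°S, 102.016°W: 270.0 NM

G, B, A, E, C, D, F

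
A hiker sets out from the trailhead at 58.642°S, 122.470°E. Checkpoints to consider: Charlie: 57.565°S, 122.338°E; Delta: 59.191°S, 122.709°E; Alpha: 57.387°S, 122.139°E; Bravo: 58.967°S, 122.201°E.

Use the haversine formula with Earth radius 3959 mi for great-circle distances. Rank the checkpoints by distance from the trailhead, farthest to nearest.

Computing each great-circle distance from 58.642°S, 122.470°E:
Alpha 57.387°S, 122.139°E: 87.6 mi
Charlie 57.565°S, 122.338°E: 74.6 mi
Delta 59.191°S, 122.709°E: 38.9 mi
Bravo 58.967°S, 122.201°E: 24.4 mi

Alpha, Charlie, Delta, Bravo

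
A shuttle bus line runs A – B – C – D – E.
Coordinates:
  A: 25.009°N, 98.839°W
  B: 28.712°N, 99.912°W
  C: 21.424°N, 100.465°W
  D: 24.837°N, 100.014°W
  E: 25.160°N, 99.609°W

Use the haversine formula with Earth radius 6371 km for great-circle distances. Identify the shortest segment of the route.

Leg distances:
A→B: 425.3 km
B→C: 812.3 km
C→D: 382.3 km
D→E: 54.4 km
The shortest leg is D–E at 54.4 km.

D–E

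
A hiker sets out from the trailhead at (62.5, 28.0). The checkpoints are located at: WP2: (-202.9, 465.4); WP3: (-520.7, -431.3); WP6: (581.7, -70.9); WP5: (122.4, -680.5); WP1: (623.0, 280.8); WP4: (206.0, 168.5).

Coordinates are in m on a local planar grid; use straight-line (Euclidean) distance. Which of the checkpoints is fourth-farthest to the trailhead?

WP6

Distance to each, sorted:
WP3: 742.3 m
WP5: 711.0 m
WP1: 614.9 m
WP6: 528.5 m
WP2: 511.6 m
WP4: 200.8 m
The fourth-farthest is WP6 at 528.5 m.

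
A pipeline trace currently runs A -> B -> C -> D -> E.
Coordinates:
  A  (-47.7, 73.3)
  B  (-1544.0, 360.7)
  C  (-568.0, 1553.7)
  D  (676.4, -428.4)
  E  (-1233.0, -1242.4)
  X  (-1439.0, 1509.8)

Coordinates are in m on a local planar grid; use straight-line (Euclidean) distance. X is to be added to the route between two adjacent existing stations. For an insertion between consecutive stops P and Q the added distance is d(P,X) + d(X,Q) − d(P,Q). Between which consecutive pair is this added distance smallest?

Added distance for inserting X between each consecutive pair:
A–B: 1630.0 m
B–C: 484.6 m
C–D: 1400.8 m
D–E: 3553.3 m
Smallest added distance is 484.6 m, inserting between B and C.

between B and C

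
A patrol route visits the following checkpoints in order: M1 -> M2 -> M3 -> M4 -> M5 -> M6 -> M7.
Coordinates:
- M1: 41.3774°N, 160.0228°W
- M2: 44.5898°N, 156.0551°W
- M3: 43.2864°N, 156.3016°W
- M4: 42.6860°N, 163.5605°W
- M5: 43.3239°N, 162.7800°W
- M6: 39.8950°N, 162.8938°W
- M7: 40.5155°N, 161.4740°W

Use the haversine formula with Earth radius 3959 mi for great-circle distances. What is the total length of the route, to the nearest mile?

Leg distances:
M1→M2: 299.1 mi  (cumulative 299.1 mi)
M2→M3: 90.9 mi  (cumulative 390.0 mi)
M3→M4: 369.1 mi  (cumulative 759.1 mi)
M4→M5: 59.1 mi  (cumulative 818.2 mi)
M5→M6: 237.0 mi  (cumulative 1055.2 mi)
M6→M7: 86.3 mi  (cumulative 1141.6 mi)
Total route length ≈ 1142 mi.

1142 mi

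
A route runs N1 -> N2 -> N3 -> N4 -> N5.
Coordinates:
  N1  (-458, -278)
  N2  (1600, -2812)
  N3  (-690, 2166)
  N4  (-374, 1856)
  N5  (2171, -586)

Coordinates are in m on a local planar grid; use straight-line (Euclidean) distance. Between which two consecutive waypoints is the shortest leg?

Leg distances:
N1→N2: 3264.4 m
N2→N3: 5479.5 m
N3→N4: 442.7 m
N4→N5: 3527.1 m
The shortest leg is N3–N4 at 442.7 m.

N3–N4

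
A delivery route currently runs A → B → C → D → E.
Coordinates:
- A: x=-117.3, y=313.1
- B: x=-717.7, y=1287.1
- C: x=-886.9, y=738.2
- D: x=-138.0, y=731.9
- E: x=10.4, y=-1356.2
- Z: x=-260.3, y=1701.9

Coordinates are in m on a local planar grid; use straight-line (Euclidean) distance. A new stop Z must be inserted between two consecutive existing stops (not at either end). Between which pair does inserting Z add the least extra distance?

between A and B

Added distance for inserting Z between each consecutive pair:
A–B: 869.4 m
B–C: 1192.6 m
C–D: 1378.3 m
D–E: 1954.4 m
Smallest added distance is 869.4 m, inserting between A and B.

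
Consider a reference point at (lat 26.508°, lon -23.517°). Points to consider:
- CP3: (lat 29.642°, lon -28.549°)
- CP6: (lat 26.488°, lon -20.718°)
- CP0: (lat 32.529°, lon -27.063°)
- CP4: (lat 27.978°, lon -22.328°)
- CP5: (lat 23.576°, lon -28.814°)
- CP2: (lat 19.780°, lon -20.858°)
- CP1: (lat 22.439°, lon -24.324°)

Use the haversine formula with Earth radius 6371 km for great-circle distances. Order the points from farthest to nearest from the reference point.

Computing each great-circle distance from (lat 26.508°, lon -23.517°):
CP2 (lat 19.780°, lon -20.858°): 795.9 km
CP0 (lat 32.529°, lon -27.063°): 752.2 km
CP5 (lat 23.576°, lon -28.814°): 625.2 km
CP3 (lat 29.642°, lon -28.549°): 604.2 km
CP1 (lat 22.439°, lon -24.324°): 459.8 km
CP6 (lat 26.488°, lon -20.718°): 278.5 km
CP4 (lat 27.978°, lon -22.328°): 201.3 km

CP2, CP0, CP5, CP3, CP1, CP6, CP4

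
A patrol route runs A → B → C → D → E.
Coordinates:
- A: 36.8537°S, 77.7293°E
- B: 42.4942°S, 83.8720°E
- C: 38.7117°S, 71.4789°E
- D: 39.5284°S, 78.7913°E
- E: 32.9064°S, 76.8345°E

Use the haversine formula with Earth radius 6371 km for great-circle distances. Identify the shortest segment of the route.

Leg distances:
A→B: 817.9 km
B→C: 1126.3 km
C→D: 637.1 km
D→E: 756.9 km
The shortest leg is C–D at 637.1 km.

C–D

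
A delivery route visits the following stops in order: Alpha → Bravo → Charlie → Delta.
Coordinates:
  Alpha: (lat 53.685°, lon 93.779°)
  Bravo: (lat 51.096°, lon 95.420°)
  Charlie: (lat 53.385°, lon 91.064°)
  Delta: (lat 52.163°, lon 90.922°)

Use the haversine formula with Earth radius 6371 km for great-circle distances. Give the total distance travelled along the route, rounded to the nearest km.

836 km

Leg distances:
Alpha→Bravo: 308.6 km  (cumulative 308.6 km)
Bravo→Charlie: 390.7 km  (cumulative 699.4 km)
Charlie→Delta: 136.2 km  (cumulative 835.6 km)
Total route length ≈ 836 km.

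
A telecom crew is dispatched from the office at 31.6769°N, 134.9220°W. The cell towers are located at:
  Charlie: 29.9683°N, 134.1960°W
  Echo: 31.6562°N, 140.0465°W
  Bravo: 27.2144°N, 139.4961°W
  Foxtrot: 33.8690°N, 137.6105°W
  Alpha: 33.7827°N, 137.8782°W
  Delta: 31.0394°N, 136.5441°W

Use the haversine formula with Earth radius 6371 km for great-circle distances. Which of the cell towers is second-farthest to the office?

Distance to each, sorted:
Bravo: 665.0 km
Echo: 484.9 km
Alpha: 362.3 km
Foxtrot: 350.1 km
Charlie: 202.2 km
Delta: 169.5 km
The second-farthest is Echo at 484.9 km.

Echo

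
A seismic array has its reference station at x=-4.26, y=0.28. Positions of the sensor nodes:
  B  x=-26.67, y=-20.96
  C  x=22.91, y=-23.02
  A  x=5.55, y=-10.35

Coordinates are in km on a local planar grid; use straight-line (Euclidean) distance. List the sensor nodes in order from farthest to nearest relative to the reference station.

Distance from the reference station at x=-4.26, y=0.28 to each:
C x=22.91, y=-23.02: 35.8 km
B x=-26.67, y=-20.96: 30.9 km
A x=5.55, y=-10.35: 14.5 km

C, B, A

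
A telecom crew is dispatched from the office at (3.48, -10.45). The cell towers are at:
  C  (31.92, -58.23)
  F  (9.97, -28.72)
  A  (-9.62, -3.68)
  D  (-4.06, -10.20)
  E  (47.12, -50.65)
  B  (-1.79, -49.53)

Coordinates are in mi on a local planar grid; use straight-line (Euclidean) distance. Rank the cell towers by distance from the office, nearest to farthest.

Distance from the office at (3.48, -10.45) to each:
D (-4.06, -10.20): 7.5 mi
A (-9.62, -3.68): 14.7 mi
F (9.97, -28.72): 19.4 mi
B (-1.79, -49.53): 39.4 mi
C (31.92, -58.23): 55.6 mi
E (47.12, -50.65): 59.3 mi

D, A, F, B, C, E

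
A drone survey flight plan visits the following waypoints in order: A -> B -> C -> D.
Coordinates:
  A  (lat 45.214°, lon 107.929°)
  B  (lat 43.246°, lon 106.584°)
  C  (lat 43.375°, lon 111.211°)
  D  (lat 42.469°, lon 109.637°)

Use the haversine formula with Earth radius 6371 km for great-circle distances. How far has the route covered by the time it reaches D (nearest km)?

Leg distances:
A→B: 243.7 km  (cumulative 243.7 km)
B→C: 374.6 km  (cumulative 618.3 km)
C→D: 163.0 km  (cumulative 781.3 km)
Cumulative distance at D ≈ 781 km.

781 km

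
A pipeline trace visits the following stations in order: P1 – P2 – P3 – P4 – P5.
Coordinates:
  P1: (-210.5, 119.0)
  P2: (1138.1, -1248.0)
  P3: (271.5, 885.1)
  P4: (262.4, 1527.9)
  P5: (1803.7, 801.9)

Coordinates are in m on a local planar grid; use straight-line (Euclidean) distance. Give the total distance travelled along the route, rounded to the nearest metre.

Leg distances:
P1→P2: 1920.3 m  (cumulative 1920.3 m)
P2→P3: 2302.4 m  (cumulative 4222.7 m)
P3→P4: 642.9 m  (cumulative 4865.5 m)
P4→P5: 1703.7 m  (cumulative 6569.3 m)
Total route length ≈ 6569 m.

6569 m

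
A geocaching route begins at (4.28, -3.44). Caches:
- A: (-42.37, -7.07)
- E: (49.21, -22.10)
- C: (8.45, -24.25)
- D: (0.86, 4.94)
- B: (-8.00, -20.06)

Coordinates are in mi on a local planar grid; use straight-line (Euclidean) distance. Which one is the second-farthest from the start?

Distances from the start ((4.28, -3.44)):
E: 48.7 mi
A: 46.8 mi
C: 21.2 mi
B: 20.7 mi
D: 9.1 mi
The second-farthest is A at 46.8 mi.

A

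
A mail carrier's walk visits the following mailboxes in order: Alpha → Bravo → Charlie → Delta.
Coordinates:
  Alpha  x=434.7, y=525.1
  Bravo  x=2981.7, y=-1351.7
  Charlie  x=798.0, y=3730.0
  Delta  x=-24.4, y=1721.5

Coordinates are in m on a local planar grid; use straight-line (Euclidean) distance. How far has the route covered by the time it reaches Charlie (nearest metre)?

8695 m

Leg distances:
Alpha→Bravo: 3163.8 m  (cumulative 3163.8 m)
Bravo→Charlie: 5531.0 m  (cumulative 8694.8 m)
Cumulative distance at Charlie ≈ 8695 m.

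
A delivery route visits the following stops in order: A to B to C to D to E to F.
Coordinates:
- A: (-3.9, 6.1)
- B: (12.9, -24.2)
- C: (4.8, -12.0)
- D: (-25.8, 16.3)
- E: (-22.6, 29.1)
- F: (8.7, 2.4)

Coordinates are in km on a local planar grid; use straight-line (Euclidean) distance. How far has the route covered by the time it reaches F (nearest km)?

Leg distances:
A→B: 34.6 km  (cumulative 34.6 km)
B→C: 14.6 km  (cumulative 49.3 km)
C→D: 41.7 km  (cumulative 91.0 km)
D→E: 13.2 km  (cumulative 104.2 km)
E→F: 41.1 km  (cumulative 145.3 km)
Cumulative distance at F ≈ 145 km.

145 km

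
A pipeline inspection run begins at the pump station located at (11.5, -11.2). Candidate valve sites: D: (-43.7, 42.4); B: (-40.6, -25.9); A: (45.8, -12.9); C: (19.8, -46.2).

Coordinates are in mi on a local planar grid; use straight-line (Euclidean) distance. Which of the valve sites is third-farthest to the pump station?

Distance to each, sorted:
D: 76.9 mi
B: 54.1 mi
C: 36.0 mi
A: 34.3 mi
The third-farthest is C at 36.0 mi.

C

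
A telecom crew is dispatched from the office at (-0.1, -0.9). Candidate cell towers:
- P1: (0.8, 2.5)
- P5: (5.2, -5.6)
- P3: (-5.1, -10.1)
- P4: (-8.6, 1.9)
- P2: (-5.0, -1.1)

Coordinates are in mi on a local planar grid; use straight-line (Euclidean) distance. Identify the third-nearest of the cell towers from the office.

Distance to each, sorted:
P1: 3.5 mi
P2: 4.9 mi
P5: 7.1 mi
P4: 8.9 mi
P3: 10.5 mi
The third-nearest is P5 at 7.1 mi.

P5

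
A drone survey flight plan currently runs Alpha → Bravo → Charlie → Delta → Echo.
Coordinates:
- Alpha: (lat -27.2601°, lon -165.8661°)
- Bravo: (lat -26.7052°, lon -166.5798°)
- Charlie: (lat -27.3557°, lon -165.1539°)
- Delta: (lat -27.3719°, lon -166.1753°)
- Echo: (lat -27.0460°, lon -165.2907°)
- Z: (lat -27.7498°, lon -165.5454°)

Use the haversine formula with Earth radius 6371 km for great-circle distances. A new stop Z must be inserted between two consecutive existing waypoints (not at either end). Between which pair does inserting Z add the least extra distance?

between Charlie and Delta

Added distance for inserting Z between each consecutive pair:
Alpha–Bravo: 123.9 km
Bravo–Charlie: 54.5 km
Charlie–Delta: 32.5 km
Delta–Echo: 62.5 km
Smallest added distance is 32.5 km, inserting between Charlie and Delta.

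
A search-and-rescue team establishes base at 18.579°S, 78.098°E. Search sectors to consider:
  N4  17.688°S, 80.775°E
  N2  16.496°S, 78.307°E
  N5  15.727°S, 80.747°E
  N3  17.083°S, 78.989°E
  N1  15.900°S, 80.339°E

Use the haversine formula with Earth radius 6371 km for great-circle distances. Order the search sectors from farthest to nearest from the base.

Computing each great-circle distance from 18.579°S, 78.098°E:
N5 15.727°S, 80.747°E: 424.0 km
N1 15.900°S, 80.339°E: 381.3 km
N4 17.688°S, 80.775°E: 299.7 km
N2 16.496°S, 78.307°E: 232.7 km
N3 17.083°S, 78.989°E: 191.2 km

N5, N1, N4, N2, N3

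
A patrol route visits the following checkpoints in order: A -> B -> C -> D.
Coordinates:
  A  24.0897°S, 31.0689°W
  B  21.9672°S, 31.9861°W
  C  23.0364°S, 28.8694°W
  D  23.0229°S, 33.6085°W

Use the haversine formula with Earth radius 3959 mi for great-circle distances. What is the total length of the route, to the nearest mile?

671 mi

Leg distances:
A→B: 157.8 mi  (cumulative 157.8 mi)
B→C: 212.2 mi  (cumulative 370.1 mi)
C→D: 301.4 mi  (cumulative 671.4 mi)
Total route length ≈ 671 mi.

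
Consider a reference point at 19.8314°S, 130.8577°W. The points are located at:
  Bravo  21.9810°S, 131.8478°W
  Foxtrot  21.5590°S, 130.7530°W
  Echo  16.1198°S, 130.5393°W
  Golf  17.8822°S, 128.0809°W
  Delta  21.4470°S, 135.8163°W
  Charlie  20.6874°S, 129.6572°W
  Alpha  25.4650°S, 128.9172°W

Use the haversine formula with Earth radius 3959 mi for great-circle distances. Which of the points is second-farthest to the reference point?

Delta

Distance to each, sorted:
Alpha: 408.4 mi
Delta: 339.5 mi
Echo: 257.3 mi
Golf: 226.1 mi
Bravo: 161.7 mi
Foxtrot: 119.6 mi
Charlie: 97.7 mi
The second-farthest is Delta at 339.5 mi.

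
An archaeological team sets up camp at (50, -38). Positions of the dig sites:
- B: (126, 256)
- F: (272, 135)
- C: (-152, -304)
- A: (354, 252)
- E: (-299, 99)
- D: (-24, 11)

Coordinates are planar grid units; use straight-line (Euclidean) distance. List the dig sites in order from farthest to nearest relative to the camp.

A, E, C, B, F, D

Distances from the camp:
A (354, 252): 420.1
E (-299, 99): 374.9
C (-152, -304): 334.0
B (126, 256): 303.7
F (272, 135): 281.4
D (-24, 11): 88.8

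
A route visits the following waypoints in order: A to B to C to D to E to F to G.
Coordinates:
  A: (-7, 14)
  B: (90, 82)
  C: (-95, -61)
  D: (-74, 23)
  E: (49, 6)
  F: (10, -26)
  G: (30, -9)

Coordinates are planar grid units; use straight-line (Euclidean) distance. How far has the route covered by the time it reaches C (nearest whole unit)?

352

Leg distances:
A→B: 118.5  (cumulative 118.5)
B→C: 233.8  (cumulative 352.3)
Cumulative distance at C ≈ 352.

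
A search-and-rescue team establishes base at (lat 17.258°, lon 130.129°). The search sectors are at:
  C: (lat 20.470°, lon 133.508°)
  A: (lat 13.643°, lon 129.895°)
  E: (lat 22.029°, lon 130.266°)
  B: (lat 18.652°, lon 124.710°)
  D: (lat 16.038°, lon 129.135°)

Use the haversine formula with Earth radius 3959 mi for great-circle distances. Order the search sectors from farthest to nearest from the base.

Distances from the base:
B (lat 18.652°, lon 124.710°): 369.0 mi
E (lat 22.029°, lon 130.266°): 329.8 mi
C (lat 20.470°, lon 133.508°): 313.1 mi
A (lat 13.643°, lon 129.895°): 250.3 mi
D (lat 16.038°, lon 129.135°): 106.9 mi

B, E, C, A, D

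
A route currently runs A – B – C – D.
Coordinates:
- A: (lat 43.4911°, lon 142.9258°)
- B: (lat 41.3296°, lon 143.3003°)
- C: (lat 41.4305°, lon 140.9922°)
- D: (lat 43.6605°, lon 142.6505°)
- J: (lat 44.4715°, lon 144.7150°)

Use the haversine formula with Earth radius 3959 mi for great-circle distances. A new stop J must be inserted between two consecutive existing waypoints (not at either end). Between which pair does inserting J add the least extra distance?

between A and B

Added distance for inserting J between each consecutive pair:
A–B: 189.8 mi
B–C: 390.8 mi
C–D: 223.2 mi
Smallest added distance is 189.8 mi, inserting between A and B.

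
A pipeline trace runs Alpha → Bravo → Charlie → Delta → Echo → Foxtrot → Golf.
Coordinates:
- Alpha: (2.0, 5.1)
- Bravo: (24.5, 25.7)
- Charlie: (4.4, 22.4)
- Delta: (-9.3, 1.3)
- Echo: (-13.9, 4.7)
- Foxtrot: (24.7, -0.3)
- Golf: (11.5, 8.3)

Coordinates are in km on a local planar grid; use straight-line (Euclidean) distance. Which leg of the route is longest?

Echo–Foxtrot

Leg distances:
Alpha→Bravo: 30.5 km
Bravo→Charlie: 20.4 km
Charlie→Delta: 25.2 km
Delta→Echo: 5.7 km
Echo→Foxtrot: 38.9 km
Foxtrot→Golf: 15.8 km
The longest leg is Echo–Foxtrot at 38.9 km.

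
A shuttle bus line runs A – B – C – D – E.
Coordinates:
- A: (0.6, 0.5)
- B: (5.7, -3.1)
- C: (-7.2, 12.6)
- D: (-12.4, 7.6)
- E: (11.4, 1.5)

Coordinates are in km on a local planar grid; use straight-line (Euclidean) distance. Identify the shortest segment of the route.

Leg distances:
A→B: 6.2 km
B→C: 20.3 km
C→D: 7.2 km
D→E: 24.6 km
The shortest leg is A–B at 6.2 km.

A–B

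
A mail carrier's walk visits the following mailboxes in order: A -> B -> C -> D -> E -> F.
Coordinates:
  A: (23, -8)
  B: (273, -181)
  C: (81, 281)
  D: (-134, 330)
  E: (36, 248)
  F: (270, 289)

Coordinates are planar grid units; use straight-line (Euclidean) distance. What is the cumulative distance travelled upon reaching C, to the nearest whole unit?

804

Leg distances:
A→B: 304.0  (cumulative 304.0)
B→C: 500.3  (cumulative 804.3)
Cumulative distance at C ≈ 804.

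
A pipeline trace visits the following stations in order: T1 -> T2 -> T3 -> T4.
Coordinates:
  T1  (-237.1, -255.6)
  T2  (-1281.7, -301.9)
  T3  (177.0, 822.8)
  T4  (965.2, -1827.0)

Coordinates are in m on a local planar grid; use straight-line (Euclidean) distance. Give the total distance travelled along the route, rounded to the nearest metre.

Leg distances:
T1→T2: 1045.6 m  (cumulative 1045.6 m)
T2→T3: 1841.9 m  (cumulative 2887.6 m)
T3→T4: 2764.5 m  (cumulative 5652.1 m)
Total route length ≈ 5652 m.

5652 m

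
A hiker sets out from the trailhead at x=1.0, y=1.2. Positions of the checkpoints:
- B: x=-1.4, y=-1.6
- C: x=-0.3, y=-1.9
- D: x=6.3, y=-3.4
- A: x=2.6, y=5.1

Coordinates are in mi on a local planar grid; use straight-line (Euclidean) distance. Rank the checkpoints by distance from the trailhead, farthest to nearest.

Distances from the trailhead:
D x=6.3, y=-3.4: 7.0 mi
A x=2.6, y=5.1: 4.2 mi
B x=-1.4, y=-1.6: 3.7 mi
C x=-0.3, y=-1.9: 3.4 mi

D, A, B, C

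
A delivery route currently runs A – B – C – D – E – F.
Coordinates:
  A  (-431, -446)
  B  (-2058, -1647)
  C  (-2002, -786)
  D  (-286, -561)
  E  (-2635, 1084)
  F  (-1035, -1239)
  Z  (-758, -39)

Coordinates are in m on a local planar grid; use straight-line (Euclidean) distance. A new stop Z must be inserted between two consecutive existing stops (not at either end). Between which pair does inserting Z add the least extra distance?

Added distance for inserting Z between each consecutive pair:
A–B: 567.6 m
B–C: 2656.0 m
C–D: 424.1 m
D–E: 23.3 m
E–F: 598.2 m
Smallest added distance is 23.3 m, inserting between D and E.

between D and E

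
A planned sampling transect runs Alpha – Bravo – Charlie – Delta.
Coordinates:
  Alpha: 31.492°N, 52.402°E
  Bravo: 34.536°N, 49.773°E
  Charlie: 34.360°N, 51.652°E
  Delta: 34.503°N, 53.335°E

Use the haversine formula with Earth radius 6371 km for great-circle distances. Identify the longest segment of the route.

Leg distances:
Alpha→Bravo: 417.9 km
Bravo→Charlie: 173.4 km
Charlie→Delta: 155.2 km
The longest leg is Alpha–Bravo at 417.9 km.

Alpha–Bravo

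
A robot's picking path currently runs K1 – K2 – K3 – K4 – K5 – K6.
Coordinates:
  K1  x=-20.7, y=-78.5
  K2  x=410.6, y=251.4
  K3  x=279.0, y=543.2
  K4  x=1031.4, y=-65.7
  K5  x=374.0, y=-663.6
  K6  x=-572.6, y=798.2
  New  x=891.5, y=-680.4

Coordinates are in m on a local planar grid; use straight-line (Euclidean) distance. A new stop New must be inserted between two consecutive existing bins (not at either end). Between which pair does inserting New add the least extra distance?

Added distance for inserting New between each consecutive pair:
K1–K2: 1598.5 m
K2–K3: 2096.8 m
K3–K4: 1030.8 m
K4–K5: 259.6 m
K5–K6: 857.1 m
Smallest added distance is 259.6 m, inserting between K4 and K5.

between K4 and K5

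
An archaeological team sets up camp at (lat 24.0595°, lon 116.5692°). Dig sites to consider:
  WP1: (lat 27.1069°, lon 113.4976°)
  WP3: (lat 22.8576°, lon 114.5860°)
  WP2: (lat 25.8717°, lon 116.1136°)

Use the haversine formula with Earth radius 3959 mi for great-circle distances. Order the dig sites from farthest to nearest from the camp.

WP1, WP3, WP2

Computing each great-circle distance from (lat 24.0595°, lon 116.5692°):
WP1 (lat 27.1069°, lon 113.4976°): 284.6 mi
WP3 (lat 22.8576°, lon 114.5860°): 150.7 mi
WP2 (lat 25.8717°, lon 116.1136°): 128.4 mi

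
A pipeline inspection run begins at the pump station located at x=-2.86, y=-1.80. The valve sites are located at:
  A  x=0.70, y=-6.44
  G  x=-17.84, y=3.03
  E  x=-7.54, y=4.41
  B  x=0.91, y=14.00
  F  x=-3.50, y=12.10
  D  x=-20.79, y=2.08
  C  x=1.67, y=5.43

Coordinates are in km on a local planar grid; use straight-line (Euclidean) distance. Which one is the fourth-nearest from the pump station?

F

Distance to each, sorted:
A: 5.8 km
E: 7.8 km
C: 8.5 km
F: 13.9 km
G: 15.7 km
B: 16.2 km
D: 18.3 km
The fourth-nearest is F at 13.9 km.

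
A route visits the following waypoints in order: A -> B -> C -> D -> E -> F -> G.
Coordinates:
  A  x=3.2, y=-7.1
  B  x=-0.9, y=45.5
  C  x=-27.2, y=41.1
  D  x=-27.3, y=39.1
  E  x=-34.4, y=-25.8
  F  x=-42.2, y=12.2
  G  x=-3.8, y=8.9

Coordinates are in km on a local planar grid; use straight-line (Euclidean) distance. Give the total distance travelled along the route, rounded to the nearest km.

Leg distances:
A→B: 52.8 km  (cumulative 52.8 km)
B→C: 26.7 km  (cumulative 79.4 km)
C→D: 2.0 km  (cumulative 81.4 km)
D→E: 65.3 km  (cumulative 146.7 km)
E→F: 38.8 km  (cumulative 185.5 km)
F→G: 38.5 km  (cumulative 224.0 km)
Total route length ≈ 224 km.

224 km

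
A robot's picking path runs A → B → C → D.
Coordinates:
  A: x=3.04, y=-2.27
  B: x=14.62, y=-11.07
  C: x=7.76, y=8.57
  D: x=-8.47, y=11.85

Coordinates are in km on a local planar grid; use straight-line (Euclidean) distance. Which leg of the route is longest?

B–C

Leg distances:
A→B: 14.5 km
B→C: 20.8 km
C→D: 16.6 km
The longest leg is B–C at 20.8 km.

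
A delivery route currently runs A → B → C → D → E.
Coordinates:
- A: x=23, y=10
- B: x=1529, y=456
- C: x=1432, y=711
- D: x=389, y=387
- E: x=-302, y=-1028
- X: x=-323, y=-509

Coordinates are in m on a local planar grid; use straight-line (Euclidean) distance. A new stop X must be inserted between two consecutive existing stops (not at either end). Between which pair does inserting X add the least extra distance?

between D and E

Added distance for inserting X between each consecutive pair:
A–B: 1141.4 m
B–C: 3952.9 m
C–D: 2189.7 m
D–E: 89.2 m
Smallest added distance is 89.2 m, inserting between D and E.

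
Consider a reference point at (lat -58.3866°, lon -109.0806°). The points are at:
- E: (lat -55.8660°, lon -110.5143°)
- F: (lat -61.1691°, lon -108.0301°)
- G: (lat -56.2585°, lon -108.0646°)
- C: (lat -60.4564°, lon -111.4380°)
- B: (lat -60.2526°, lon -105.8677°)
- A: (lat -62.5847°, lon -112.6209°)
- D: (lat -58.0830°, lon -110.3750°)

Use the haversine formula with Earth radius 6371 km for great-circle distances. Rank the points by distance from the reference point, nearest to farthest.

Distances from the reference point:
D (lat -58.0830°, lon -110.3750°): 82.9 km
G (lat -56.2585°, lon -108.0646°): 244.4 km
C (lat -60.4564°, lon -111.4380°): 266.0 km
B (lat -60.2526°, lon -105.8677°): 276.1 km
E (lat -55.8660°, lon -110.5143°): 293.3 km
F (lat -61.1691°, lon -108.0301°): 314.9 km
A (lat -62.5847°, lon -112.6209°): 505.3 km

D, G, C, B, E, F, A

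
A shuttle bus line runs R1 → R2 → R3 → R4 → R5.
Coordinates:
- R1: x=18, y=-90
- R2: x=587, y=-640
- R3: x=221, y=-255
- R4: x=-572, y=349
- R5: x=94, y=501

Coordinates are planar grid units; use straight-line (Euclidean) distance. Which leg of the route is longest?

Leg distances:
R1→R2: 791.4
R2→R3: 531.2
R3→R4: 996.8
R4→R5: 683.1
The longest leg is R3–R4 at 996.8.

R3–R4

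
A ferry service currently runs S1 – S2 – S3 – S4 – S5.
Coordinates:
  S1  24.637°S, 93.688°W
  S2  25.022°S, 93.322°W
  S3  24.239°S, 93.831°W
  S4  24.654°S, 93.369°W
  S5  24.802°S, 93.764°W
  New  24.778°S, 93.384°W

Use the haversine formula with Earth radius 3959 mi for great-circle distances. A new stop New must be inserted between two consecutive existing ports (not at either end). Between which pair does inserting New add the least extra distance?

between S2 and S3

Added distance for inserting New between each consecutive pair:
S1–S2: 3.6 mi
S2–S3: 1.1 mi
S3–S4: 14.5 mi
S4–S5: 5.7 mi
Smallest added distance is 1.1 mi, inserting between S2 and S3.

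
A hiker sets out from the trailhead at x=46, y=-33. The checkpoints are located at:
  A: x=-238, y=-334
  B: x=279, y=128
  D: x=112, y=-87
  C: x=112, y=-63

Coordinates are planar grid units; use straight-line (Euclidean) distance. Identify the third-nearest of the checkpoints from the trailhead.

B

Distances from the trailhead (x=46, y=-33):
C: 72.5
D: 85.3
B: 283.2
A: 413.8
The third-nearest is B at 283.2.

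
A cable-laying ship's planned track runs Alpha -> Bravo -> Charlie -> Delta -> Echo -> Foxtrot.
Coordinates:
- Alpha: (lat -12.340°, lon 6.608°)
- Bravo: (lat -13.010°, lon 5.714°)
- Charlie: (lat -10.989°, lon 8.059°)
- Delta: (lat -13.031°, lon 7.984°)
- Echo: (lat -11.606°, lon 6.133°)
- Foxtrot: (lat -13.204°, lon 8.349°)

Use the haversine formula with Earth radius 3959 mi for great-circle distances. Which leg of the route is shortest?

Alpha–Bravo

Leg distances:
Alpha→Bravo: 76.0 mi
Bravo→Charlie: 211.2 mi
Charlie→Delta: 141.2 mi
Delta→Echo: 159.1 mi
Echo→Foxtrot: 185.9 mi
The shortest leg is Alpha–Bravo at 76.0 mi.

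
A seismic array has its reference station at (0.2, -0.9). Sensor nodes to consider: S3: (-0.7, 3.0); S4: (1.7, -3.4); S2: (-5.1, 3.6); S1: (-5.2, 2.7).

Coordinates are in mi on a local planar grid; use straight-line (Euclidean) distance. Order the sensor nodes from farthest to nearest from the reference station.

S2, S1, S3, S4

Distance from the reference station at (0.2, -0.9) to each:
S2 (-5.1, 3.6): 7.0 mi
S1 (-5.2, 2.7): 6.5 mi
S3 (-0.7, 3.0): 4.0 mi
S4 (1.7, -3.4): 2.9 mi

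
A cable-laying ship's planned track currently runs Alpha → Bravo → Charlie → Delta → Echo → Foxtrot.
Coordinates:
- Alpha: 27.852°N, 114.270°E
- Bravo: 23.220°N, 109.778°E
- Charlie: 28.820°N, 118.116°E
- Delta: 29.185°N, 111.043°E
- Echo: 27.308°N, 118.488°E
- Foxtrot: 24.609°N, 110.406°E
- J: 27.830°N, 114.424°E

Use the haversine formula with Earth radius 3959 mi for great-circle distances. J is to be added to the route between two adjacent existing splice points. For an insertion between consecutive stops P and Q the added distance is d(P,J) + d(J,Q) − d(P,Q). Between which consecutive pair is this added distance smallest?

between Delta and Echo

Added distance for inserting J between each consecutive pair:
Alpha–Bravo: 14.8 mi
Bravo–Charlie: 19.2 mi
Charlie–Delta: 32.2 mi
Delta–Echo: 5.9 mi
Echo–Foxtrot: 50.0 mi
Smallest added distance is 5.9 mi, inserting between Delta and Echo.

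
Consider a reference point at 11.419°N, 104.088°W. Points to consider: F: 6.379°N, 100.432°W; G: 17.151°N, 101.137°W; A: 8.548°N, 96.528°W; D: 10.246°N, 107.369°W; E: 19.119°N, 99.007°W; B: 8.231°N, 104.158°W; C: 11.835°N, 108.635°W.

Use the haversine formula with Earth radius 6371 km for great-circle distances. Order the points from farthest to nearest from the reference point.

E, A, G, F, C, D, B

Distances from the reference point:
E 19.119°N, 99.007°W: 1014.7 km
A 8.548°N, 96.528°W: 887.2 km
G 17.151°N, 101.137°W: 712.2 km
F 6.379°N, 100.432°W: 689.4 km
C 11.835°N, 108.635°W: 497.4 km
D 10.246°N, 107.369°W: 381.3 km
B 8.231°N, 104.158°W: 354.6 km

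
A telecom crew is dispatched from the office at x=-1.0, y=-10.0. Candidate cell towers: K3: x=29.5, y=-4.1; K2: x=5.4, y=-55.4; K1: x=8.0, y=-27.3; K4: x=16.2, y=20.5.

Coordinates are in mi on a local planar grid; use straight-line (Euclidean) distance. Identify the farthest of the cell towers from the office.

K2

Distances from the office (x=-1.0, y=-10.0):
K2: 45.8 mi
K4: 35.0 mi
K3: 31.1 mi
K1: 19.5 mi
The farthest is K2 at 45.8 mi.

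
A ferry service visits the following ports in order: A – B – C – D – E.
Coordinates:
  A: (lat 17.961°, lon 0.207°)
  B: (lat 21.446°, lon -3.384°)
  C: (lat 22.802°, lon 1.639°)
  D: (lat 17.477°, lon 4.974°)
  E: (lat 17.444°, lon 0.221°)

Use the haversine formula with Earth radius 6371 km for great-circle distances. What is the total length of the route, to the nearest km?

2270 km

Leg distances:
A→B: 539.8 km  (cumulative 539.8 km)
B→C: 538.9 km  (cumulative 1078.7 km)
C→D: 686.8 km  (cumulative 1765.5 km)
D→E: 504.2 km  (cumulative 2269.7 km)
Total route length ≈ 2270 km.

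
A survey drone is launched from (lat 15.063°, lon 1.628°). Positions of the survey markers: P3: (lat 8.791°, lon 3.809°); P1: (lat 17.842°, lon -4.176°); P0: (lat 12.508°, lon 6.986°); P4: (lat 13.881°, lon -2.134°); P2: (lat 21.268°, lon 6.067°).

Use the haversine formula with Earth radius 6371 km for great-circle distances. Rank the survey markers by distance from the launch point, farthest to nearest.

P2, P3, P1, P0, P4

Distance from the launch point at (lat 15.063°, lon 1.628°) to each:
P2 (lat 21.268°, lon 6.067°): 834.1 km
P3 (lat 8.791°, lon 3.809°): 736.6 km
P1 (lat 17.842°, lon -4.176°): 691.7 km
P0 (lat 12.508°, lon 6.986°): 644.5 km
P4 (lat 13.881°, lon -2.134°): 425.8 km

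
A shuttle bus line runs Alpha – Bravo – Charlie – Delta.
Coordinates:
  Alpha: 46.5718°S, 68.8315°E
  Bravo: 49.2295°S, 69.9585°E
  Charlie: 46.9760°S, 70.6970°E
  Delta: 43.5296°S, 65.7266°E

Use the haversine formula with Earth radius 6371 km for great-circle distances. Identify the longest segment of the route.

Leg distances:
Alpha→Bravo: 307.2 km
Bravo→Charlie: 256.5 km
Charlie→Delta: 545.9 km
The longest leg is Charlie–Delta at 545.9 km.

Charlie–Delta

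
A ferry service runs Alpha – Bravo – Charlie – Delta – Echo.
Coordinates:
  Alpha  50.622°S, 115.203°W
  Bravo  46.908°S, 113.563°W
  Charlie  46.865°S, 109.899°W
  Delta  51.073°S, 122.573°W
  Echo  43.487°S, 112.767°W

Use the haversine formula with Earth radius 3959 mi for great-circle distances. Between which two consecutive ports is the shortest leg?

Leg distances:
Alpha→Bravo: 267.3 mi
Bravo→Charlie: 173.0 mi
Charlie→Delta: 643.1 mi
Delta→Echo: 696.0 mi
The shortest leg is Bravo–Charlie at 173.0 mi.

Bravo–Charlie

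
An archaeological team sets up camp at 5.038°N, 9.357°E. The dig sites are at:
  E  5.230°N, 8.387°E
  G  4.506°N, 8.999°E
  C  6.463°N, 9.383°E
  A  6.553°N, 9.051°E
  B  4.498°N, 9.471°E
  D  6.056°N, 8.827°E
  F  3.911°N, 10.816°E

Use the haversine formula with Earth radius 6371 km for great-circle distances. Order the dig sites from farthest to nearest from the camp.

Distances from the camp:
F 3.911°N, 10.816°E: 204.6 km
A 6.553°N, 9.051°E: 171.8 km
C 6.463°N, 9.383°E: 158.5 km
D 6.056°N, 8.827°E: 127.5 km
E 5.230°N, 8.387°E: 109.5 km
G 4.506°N, 8.999°E: 71.2 km
B 4.498°N, 9.471°E: 61.4 km

F, A, C, D, E, G, B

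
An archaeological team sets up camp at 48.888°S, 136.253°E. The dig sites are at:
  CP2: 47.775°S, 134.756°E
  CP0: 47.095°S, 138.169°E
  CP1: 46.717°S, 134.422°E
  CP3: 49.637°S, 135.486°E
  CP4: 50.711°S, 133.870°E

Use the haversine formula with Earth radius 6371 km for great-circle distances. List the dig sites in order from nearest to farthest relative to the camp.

Computing each great-circle distance from 48.888°S, 136.253°E:
CP3 49.637°S, 135.486°E: 100.2 km
CP2 47.775°S, 134.756°E: 166.0 km
CP0 47.095°S, 138.169°E: 245.1 km
CP4 50.711°S, 133.870°E: 265.2 km
CP1 46.717°S, 134.422°E: 277.4 km

CP3, CP2, CP0, CP4, CP1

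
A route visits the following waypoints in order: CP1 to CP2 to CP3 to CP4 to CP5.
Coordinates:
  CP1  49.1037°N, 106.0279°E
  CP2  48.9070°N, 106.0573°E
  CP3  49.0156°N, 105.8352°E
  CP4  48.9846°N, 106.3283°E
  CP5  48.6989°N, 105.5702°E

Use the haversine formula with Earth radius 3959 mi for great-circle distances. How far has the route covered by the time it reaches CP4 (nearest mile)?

Leg distances:
CP1→CP2: 13.7 mi  (cumulative 13.7 mi)
CP2→CP3: 12.6 mi  (cumulative 26.2 mi)
CP3→CP4: 22.5 mi  (cumulative 48.7 mi)
Cumulative distance at CP4 ≈ 49 mi.

49 mi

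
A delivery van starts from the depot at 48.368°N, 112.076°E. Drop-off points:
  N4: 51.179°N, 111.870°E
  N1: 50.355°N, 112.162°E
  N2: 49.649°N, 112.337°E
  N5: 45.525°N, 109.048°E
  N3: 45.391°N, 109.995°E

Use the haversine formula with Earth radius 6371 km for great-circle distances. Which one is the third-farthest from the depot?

N4

Distances from the depot (48.368°N, 112.076°E):
N5: 390.8 km
N3: 366.8 km
N4: 312.9 km
N1: 221.0 km
N2: 143.7 km
The third-farthest is N4 at 312.9 km.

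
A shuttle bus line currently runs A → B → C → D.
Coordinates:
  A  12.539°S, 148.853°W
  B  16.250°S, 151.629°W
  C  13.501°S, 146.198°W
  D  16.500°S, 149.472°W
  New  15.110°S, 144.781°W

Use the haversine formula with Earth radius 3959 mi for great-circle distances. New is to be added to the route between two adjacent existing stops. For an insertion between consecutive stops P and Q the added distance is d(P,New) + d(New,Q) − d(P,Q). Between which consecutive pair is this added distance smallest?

between C and D

Added distance for inserting New between each consecutive pair:
A–B: 471.5 mi
B–C: 199.1 mi
C–D: 171.3 mi
Smallest added distance is 171.3 mi, inserting between C and D.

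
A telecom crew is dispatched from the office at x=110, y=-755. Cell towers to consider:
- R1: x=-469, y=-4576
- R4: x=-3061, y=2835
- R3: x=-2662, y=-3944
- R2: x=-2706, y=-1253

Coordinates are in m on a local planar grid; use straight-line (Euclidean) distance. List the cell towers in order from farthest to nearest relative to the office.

Distance from the office at x=110, y=-755 to each:
R4 x=-3061, y=2835: 4789.9 m
R3 x=-2662, y=-3944: 4225.4 m
R1 x=-469, y=-4576: 3864.6 m
R2 x=-2706, y=-1253: 2859.7 m

R4, R3, R1, R2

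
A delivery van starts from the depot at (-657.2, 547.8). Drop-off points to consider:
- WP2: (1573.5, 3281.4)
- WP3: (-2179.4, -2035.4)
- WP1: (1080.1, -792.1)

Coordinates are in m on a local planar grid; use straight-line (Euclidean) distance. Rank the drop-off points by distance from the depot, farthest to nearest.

Computing each straight-line distance from (-657.2, 547.8):
WP2 (1573.5, 3281.4): 3528.3 m
WP3 (-2179.4, -2035.4): 2998.3 m
WP1 (1080.1, -792.1): 2194.0 m

WP2, WP3, WP1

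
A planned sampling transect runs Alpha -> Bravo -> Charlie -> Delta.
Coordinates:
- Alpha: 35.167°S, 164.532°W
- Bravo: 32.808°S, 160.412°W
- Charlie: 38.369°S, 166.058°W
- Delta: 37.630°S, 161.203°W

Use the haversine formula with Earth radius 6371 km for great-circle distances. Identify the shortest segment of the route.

Charlie–Delta

Leg distances:
Alpha→Bravo: 461.6 km
Bravo→Charlie: 801.5 km
Charlie→Delta: 433.2 km
The shortest leg is Charlie–Delta at 433.2 km.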